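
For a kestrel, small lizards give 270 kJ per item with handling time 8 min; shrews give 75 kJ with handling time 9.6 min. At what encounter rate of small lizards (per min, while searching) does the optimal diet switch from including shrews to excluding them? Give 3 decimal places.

Drop shrews once their profitability E₂/h₂ falls below the rate achievable on small lizards alone: E₂/h₂ = λE₁/(1 + λh₁).
Solve for λ: λE₁h₂ = E₂(1 + λh₁) → λ(E₁h₂ − E₂h₁) = E₂ → λ = E₂/(E₁h₂ − E₂h₁).
λ = 75/(270×9.6 − 75×8) = 75/1992 = 0.03765 per min.

0.038 per min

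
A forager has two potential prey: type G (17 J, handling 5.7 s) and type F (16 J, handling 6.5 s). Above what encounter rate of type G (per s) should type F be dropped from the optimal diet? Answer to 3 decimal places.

Drop type F once their profitability E₂/h₂ falls below the rate achievable on type G alone: E₂/h₂ = λE₁/(1 + λh₁).
Solve for λ: λE₁h₂ = E₂(1 + λh₁) → λ(E₁h₂ − E₂h₁) = E₂ → λ = E₂/(E₁h₂ − E₂h₁).
λ = 16/(17×6.5 − 16×5.7) = 16/19.3 = 0.829 per s.

0.829 per s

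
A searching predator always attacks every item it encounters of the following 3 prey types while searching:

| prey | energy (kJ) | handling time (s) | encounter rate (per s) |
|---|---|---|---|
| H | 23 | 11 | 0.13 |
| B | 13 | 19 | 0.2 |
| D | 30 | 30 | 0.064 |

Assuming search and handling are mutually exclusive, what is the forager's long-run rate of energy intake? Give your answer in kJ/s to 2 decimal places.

Energy encountered per unit search time: 0.13×23 + 0.2×13 + 0.064×30 = 7.51 kJ/s.
Handling time per unit search time: 0.13×11 + 0.2×19 + 0.064×30 = 7.15.
Rate = 7.51/(1 + 7.15) = 0.9215 kJ/s.

0.92 kJ/s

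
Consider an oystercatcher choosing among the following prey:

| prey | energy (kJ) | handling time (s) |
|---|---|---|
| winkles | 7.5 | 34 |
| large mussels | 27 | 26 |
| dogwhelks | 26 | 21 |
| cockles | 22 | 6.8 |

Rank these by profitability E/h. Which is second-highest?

Profitability E/h (kJ/s): winkles = 7.5/34 = 0.221, large mussels = 27/26 = 1.04, dogwhelks = 26/21 = 1.24, cockles = 22/6.8 = 3.24.
Ranked: cockles > dogwhelks > large mussels > winkles.

dogwhelks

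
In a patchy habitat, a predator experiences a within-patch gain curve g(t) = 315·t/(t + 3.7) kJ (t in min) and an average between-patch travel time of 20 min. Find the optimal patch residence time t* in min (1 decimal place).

Optimal t* satisfies g'(t*) = g(t*)/(T + t*).
g'(t) = 315·3.7/(t + 3.7)². Setting 315·3.7/(t+3.7)² = 315t/[(t+3.7)(20+t)] gives 3.7(20+t) = t(t+3.7), so t² = 3.7×20 = 74.
t* = √74 = 8.602 min.

8.6 min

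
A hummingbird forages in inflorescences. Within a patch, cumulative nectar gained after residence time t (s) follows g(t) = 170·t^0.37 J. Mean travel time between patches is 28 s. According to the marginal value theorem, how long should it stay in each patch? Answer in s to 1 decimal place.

16.4 s

Maximise g(t)/(T+t): set derivative to zero → g'(t)(T+t) = g(t).
g'(t) = 0.37·170·t^-0.63. Setting 0.37·170·t^-0.63 = 170·t^0.37/(28+t) gives 0.37(28+t) = t, so 0.63·t = 0.37×28.
t* = 0.37×28/0.63 = 16.44 s.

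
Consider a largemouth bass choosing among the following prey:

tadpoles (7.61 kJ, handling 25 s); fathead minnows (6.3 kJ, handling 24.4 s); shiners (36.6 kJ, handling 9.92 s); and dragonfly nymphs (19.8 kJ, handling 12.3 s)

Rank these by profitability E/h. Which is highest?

shiners

In descending order of E/h:
shiners: 36.6/9.92 = 3.69 kJ/s
dragonfly nymphs: 19.8/12.3 = 1.61 kJ/s
tadpoles: 7.61/25 = 0.304 kJ/s
fathead minnows: 6.3/24.4 = 0.258 kJ/s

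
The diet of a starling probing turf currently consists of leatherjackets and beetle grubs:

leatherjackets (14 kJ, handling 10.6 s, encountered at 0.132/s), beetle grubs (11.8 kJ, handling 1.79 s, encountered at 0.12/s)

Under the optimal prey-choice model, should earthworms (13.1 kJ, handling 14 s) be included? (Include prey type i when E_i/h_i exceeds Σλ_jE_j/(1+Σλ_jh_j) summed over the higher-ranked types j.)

Intake rate on the current diet: R = (0.132×14 + 0.12×11.8) / (1 + 0.132×10.6 + 0.12×1.79) = 3.264/2.614 = 1.249 kJ/s.
earthworms: E/h = 13.1/14 = 0.9357 kJ/s.
0.9357 < 1.249, so adding earthworms would lower the average — exclude it.

No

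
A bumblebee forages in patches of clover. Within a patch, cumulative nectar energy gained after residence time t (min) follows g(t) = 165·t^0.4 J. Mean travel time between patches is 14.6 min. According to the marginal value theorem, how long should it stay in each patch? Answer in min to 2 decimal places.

9.73 min

By the marginal value theorem, leave when the instantaneous gain rate g'(t) equals the habitat-wide average g(t)/(T + t).
g'(t) = 0.4·165·t^-0.6. Setting 0.4·165·t^-0.6 = 165·t^0.4/(14.6+t) gives 0.4(14.6+t) = t, so 0.60·t = 0.4×14.6.
t* = 0.4×14.6/0.60 = 9.733 min.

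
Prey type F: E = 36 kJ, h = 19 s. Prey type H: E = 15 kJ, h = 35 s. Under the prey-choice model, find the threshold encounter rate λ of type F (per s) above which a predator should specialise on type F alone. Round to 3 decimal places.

0.015 per s

The zero-one rule: include type H iff E₂/h₂ > λE₁/(1+λh₁). Equality gives the switch point.
λE₁h₂ = E₂ + λE₂h₁ ⇒ λ = E₂/(E₁h₂ − E₂h₁) = 15/(1260 − 285) = 0.01538 per s.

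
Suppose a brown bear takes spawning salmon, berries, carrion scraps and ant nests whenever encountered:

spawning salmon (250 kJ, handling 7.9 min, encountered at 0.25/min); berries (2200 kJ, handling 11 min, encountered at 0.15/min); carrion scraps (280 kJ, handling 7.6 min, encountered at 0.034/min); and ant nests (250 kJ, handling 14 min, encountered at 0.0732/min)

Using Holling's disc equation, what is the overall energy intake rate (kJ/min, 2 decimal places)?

R = Σλ_iE_i / (1 + Σλ_ih_i)
Numerator: 0.25×250 + 0.15×2200 + 0.034×280 + 0.0732×250 = 420.3
Denominator: 1 + 0.25×7.9 + 0.15×11 + 0.034×7.6 + 0.0732×14 = 5.908
R = 420.3/5.908 = 71.14 kJ/min

71.14 kJ/min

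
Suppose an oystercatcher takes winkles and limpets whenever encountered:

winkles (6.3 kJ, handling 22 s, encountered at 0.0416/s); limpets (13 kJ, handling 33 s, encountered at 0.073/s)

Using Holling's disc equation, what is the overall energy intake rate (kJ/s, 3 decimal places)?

0.280 kJ/s

Energy encountered per unit search time: 0.0416×6.3 + 0.073×13 = 1.211 kJ/s.
Handling time per unit search time: 0.0416×22 + 0.073×33 = 3.324.
Rate = 1.211/(1 + 3.324) = 0.2801 kJ/s.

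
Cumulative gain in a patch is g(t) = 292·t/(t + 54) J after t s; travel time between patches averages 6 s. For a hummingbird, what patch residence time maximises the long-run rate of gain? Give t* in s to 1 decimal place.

Optimal t* satisfies g'(t*) = g(t*)/(T + t*).
g'(t) = 292·54/(t + 54)². Setting 292·54/(t+54)² = 292t/[(t+54)(6+t)] gives 54(6+t) = t(t+54), so t² = 54×6 = 324.
t* = √324 = 18 s.

18.0 s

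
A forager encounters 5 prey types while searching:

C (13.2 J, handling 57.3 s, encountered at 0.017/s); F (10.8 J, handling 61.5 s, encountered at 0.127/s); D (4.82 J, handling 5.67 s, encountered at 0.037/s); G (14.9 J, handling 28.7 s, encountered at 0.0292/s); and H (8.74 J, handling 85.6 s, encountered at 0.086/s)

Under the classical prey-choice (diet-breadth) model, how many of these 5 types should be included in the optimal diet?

Rank by E/h (J/s): D 0.85, G 0.519, C 0.23, F 0.176, H 0.102. Include each in turn until the next type's E/h falls below the running intake rate.
Rate on top 1: 0.1474. G: 0.519 > 0.1474 → include.
Rate on top 2: 0.2995. C: 0.23 < 0.2995 → exclude; stop.
Optimal diet: D, G — 2 of 5 types.

2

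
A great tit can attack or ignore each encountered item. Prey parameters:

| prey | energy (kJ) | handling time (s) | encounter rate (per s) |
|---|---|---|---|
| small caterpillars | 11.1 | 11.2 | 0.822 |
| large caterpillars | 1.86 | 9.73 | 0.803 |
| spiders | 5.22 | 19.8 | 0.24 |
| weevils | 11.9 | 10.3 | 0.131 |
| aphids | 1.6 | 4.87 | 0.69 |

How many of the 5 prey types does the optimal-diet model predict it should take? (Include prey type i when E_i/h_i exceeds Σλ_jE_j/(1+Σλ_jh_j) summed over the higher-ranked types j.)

2

Profitabilities (E/h, kJ/s): weevils 1.16, small caterpillars 0.991, aphids 0.329, spiders 0.264, large caterpillars 0.191. Add prey in this order while the next type's profitability exceeds the intake rate on those already taken.
Rate on top 1: 0.6636. small caterpillars: 0.991 > 0.6636 → include.
Rate on top 2: 0.9245. aphids: 0.329 < 0.9245 → exclude; stop.
Optimal diet: weevils, small caterpillars — 2 of 5 types.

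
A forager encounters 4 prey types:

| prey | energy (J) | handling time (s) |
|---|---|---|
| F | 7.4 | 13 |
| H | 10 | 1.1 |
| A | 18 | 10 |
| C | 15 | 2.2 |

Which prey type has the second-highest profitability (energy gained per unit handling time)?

C

In descending order of E/h:
H: 10/1.1 = 9.09 J/s
C: 15/2.2 = 6.82 J/s
A: 18/10 = 1.8 J/s
F: 7.4/13 = 0.569 J/s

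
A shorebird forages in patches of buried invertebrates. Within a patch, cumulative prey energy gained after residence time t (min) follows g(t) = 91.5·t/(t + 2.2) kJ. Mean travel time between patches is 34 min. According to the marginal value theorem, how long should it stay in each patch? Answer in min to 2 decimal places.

By the marginal value theorem, leave when the instantaneous gain rate g'(t) equals the habitat-wide average g(t)/(T + t).
g'(t) = 91.5·2.2/(t + 2.2)². Setting 91.5·2.2/(t+2.2)² = 91.5t/[(t+2.2)(34+t)] gives 2.2(34+t) = t(t+2.2), so t² = 2.2×34 = 74.8.
t* = √74.8 = 8.649 min.

8.65 min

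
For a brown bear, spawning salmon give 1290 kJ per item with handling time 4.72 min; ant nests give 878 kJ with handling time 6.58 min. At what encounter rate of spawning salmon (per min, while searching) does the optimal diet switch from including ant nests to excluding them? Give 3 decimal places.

At the threshold, the rate on spawning salmon alone equals the profitability of ant nests: λ·1290/(1 + λ·4.72) = 878/6.58 = 133.4.
Rearranging, λ(1290 − 133.4×4.72) = 133.4, so λ = 133.4/660.2 = 0.2021 per min.

0.202 per min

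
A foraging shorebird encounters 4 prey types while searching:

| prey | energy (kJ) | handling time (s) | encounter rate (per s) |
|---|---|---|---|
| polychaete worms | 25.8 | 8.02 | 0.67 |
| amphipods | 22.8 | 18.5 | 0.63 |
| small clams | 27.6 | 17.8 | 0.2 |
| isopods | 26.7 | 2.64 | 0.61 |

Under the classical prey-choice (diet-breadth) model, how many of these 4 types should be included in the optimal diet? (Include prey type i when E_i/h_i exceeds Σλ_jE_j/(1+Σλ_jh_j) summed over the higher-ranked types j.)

1

Profitabilities (E/h, kJ/s): isopods 10.1, polychaete worms 3.22, small clams 1.55, amphipods 1.23. Add prey in this order while the next type's profitability exceeds the intake rate on those already taken.
Rate on top 1: 6.239. polychaete worms: 3.22 < 6.239 → exclude; stop.
Optimal diet: isopods — 1 of 4 types.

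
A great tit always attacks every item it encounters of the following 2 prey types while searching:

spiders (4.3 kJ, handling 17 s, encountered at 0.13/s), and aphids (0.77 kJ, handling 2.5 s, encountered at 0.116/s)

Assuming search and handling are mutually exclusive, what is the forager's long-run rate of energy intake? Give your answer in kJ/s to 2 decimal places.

R = (0.13×4.3 + 0.116×0.77) / (1 + 0.13×17 + 0.116×2.5) = 0.6483/3.5 = 0.1852 kJ/s.

0.19 kJ/s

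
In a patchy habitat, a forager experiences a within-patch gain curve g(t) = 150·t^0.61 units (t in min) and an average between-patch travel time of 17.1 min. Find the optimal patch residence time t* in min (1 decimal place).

26.7 min

Optimal t* satisfies g'(t*) = g(t*)/(T + t*).
g'(t) = 0.61·150·t^-0.39. Setting 0.61·150·t^-0.39 = 150·t^0.61/(17.1+t) gives 0.61(17.1+t) = t, so 0.39·t = 0.61×17.1.
t* = 0.61×17.1/0.39 = 26.75 min.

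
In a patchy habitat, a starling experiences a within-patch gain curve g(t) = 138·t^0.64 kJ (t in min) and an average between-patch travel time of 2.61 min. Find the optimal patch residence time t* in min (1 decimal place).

Maximise g(t)/(T+t): set derivative to zero → g'(t)(T+t) = g(t).
g'(t) = 0.64·138·t^-0.36. Setting 0.64·138·t^-0.36 = 138·t^0.64/(2.61+t) gives 0.64(2.61+t) = t, so 0.36·t = 0.64×2.61.
t* = 0.64×2.61/0.36 = 4.64 min.

4.6 min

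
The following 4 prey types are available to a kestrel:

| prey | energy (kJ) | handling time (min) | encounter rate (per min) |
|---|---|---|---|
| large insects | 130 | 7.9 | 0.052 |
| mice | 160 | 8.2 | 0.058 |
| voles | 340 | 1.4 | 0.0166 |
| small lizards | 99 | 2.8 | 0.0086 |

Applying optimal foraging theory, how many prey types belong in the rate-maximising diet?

Profitabilities (E/h, kJ/min): voles 243, small lizards 35.4, mice 19.5, large insects 16.5. Add prey in this order while the next type's profitability exceeds the intake rate on those already taken.
Rate on top 1: 5.516. small lizards: 35.4 > 5.516 → include.
Rate on top 2: 6.202. mice: 19.5 > 6.202 → include.
Rate on top 3: 10.36. large insects: 16.5 > 10.36 → include.
Optimal diet: voles, small lizards, mice, large insects — 4 of 4 types.

4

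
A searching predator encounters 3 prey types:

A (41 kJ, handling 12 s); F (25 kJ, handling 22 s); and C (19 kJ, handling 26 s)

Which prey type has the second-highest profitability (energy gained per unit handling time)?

F

Profitability E/h (kJ/s): A = 41/12 = 3.42, F = 25/22 = 1.14, C = 19/26 = 0.731.
Ranked: A > F > C.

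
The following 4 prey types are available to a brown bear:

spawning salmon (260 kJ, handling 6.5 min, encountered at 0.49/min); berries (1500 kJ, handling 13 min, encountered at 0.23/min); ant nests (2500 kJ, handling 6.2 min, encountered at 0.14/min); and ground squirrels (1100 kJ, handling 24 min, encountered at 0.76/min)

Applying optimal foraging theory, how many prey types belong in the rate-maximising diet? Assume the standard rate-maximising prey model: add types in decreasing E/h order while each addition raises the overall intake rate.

E/h in descending order: ant nests 403, berries 115, ground squirrels 45.8, spawning salmon 40 kJ/min. The optimal diet is the largest prefix of this list for which every included type satisfies E_i/h_i > R on the types above it.
Rate on top 1: 187.4. berries: 115 < 187.4 → exclude; stop.
Optimal diet: ant nests — 1 of 4 types.

1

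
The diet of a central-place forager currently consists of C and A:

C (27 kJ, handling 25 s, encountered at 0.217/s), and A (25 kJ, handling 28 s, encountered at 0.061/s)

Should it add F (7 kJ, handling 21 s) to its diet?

No

On C and A alone, R = ΣλE/(1+Σλh) = 7.384/8.133 = 0.9079 kJ/s.
Profitability of F: 7/21 = 0.3333 kJ/s.
Since 0.3333 < R, time spent handling F is better spent searching.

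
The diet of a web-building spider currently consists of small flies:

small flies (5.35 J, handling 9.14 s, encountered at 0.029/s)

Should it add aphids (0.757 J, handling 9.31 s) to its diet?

No

Current rate: (0.029×5.35)/(1 + 0.029×9.14) = 0.1226 J/s.
Profitability of aphids: 0.757/9.31 = 0.08131 J/s.
0.08131 < 0.1226, so adding aphids would lower the average — exclude it.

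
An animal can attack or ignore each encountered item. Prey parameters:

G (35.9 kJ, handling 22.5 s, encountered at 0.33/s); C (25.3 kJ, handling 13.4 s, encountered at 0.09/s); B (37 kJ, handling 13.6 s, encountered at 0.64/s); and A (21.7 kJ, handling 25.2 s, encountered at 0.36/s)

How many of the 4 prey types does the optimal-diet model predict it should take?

1

E/h in descending order: B 2.72, C 1.89, G 1.6, A 0.861 kJ/s. The optimal diet is the largest prefix of this list for which every included type satisfies E_i/h_i > R on the types above it.
Rate on top 1: 2.44. C: 1.89 < 2.44 → exclude; stop.
Optimal diet: B — 1 of 4 types.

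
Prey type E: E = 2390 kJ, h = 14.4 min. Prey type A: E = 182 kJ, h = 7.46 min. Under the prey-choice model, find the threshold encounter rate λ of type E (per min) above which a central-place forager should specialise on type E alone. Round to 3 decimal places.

Drop type A once their profitability E₂/h₂ falls below the rate achievable on type E alone: E₂/h₂ = λE₁/(1 + λh₁).
Solve for λ: λE₁h₂ = E₂(1 + λh₁) → λ(E₁h₂ − E₂h₁) = E₂ → λ = E₂/(E₁h₂ − E₂h₁).
λ = 182/(2390×7.46 − 182×14.4) = 182/1.521e+04 = 0.01197 per min.

0.012 per min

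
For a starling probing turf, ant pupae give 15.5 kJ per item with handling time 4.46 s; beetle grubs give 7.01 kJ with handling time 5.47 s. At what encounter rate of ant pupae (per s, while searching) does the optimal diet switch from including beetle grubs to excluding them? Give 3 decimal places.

0.131 per s

At the threshold, the rate on ant pupae alone equals the profitability of beetle grubs: λ·15.5/(1 + λ·4.46) = 7.01/5.47 = 1.282.
Rearranging, λ(15.5 − 1.282×4.46) = 1.282, so λ = 1.282/9.784 = 0.131 per s.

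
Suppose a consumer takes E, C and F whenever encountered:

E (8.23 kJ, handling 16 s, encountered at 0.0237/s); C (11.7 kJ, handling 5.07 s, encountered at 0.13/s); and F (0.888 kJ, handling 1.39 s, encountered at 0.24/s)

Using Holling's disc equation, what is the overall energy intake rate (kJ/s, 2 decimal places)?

R = (0.0237×8.23 + 0.13×11.7 + 0.24×0.888) / (1 + 0.0237×16 + 0.13×5.07 + 0.24×1.39) = 1.929/2.372 = 0.8133 kJ/s.

0.81 kJ/s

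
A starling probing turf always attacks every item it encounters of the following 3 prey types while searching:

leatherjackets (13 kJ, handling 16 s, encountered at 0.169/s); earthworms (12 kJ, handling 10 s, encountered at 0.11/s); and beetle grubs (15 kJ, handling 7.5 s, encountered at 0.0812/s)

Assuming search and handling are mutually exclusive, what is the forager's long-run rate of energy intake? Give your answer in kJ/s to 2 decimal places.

0.87 kJ/s

R = Σλ_iE_i / (1 + Σλ_ih_i)
Numerator: 0.169×13 + 0.11×12 + 0.0812×15 = 4.735
Denominator: 1 + 0.169×16 + 0.11×10 + 0.0812×7.5 = 5.413
R = 4.735/5.413 = 0.8747 kJ/s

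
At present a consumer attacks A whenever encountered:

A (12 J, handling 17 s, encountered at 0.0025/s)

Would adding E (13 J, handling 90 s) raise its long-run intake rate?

Yes

Current rate: (0.0025×12)/(1 + 0.0025×17) = 0.02878 J/s.
E: E/h = 13/90 = 0.1444 J/s.
Since 0.1444 > R, including E increases the long-run rate.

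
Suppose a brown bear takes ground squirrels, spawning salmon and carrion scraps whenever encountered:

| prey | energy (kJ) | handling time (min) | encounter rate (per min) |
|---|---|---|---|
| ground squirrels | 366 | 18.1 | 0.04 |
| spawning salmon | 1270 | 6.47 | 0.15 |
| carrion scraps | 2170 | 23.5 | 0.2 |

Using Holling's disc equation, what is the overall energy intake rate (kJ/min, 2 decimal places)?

86.43 kJ/min

Energy encountered per unit search time: 0.04×366 + 0.15×1270 + 0.2×2170 = 639.1 kJ/min.
Handling time per unit search time: 0.04×18.1 + 0.15×6.47 + 0.2×23.5 = 6.394.
Rate = 639.1/(1 + 6.394) = 86.43 kJ/min.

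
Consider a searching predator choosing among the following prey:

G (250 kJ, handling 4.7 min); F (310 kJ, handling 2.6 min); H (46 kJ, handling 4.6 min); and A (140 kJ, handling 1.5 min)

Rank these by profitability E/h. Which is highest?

F

Profitability E/h (kJ/min): G = 250/4.7 = 53.2, F = 310/2.6 = 119, H = 46/4.6 = 10, A = 140/1.5 = 93.3.
Ranked: F > A > G > H.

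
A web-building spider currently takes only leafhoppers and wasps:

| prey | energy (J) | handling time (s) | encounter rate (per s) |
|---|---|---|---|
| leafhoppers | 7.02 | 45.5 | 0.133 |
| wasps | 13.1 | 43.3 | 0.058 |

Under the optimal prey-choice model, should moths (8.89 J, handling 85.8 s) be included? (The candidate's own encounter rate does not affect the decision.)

No

Current rate: (0.133×7.02 + 0.058×13.1)/(1 + 0.133×45.5 + 0.058×43.3) = 0.1771 J/s.
moths: E/h = 8.89/85.8 = 0.1036 J/s.
0.1036 < 0.1771, so adding moths would lower the average — exclude it.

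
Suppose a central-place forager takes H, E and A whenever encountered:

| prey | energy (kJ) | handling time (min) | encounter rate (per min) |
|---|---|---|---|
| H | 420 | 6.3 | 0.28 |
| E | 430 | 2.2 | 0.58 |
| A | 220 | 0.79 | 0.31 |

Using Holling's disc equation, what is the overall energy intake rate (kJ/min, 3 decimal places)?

101.566 kJ/min

R = (0.28×420 + 0.58×430 + 0.31×220) / (1 + 0.28×6.3 + 0.58×2.2 + 0.31×0.79) = 435.2/4.285 = 101.6 kJ/min.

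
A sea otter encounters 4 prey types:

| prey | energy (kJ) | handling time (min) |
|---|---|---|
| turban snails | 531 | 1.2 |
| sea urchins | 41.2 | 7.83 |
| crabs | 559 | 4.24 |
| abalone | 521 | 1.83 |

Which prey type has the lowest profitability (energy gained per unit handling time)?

Profitability E/h (kJ/min): turban snails = 531/1.2 = 442, sea urchins = 41.2/7.83 = 5.26, crabs = 559/4.24 = 132, abalone = 521/1.83 = 285.
Ranked: turban snails > abalone > crabs > sea urchins.

sea urchins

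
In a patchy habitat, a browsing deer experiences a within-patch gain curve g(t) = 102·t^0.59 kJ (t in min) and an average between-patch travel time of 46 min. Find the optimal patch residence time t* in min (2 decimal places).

By the marginal value theorem, leave when the instantaneous gain rate g'(t) equals the habitat-wide average g(t)/(T + t).
g'(t) = 0.59·102·t^-0.41. Setting 0.59·102·t^-0.41 = 102·t^0.59/(46+t) gives 0.59(46+t) = t, so 0.41·t = 0.59×46.
t* = 0.59×46/0.41 = 66.2 min.

66.20 min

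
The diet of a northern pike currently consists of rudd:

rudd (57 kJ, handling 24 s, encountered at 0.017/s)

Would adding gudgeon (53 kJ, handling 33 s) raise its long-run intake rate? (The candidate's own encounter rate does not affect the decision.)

Current rate: (0.017×57)/(1 + 0.017×24) = 0.6882 kJ/s.
Profitability of gudgeon: 53/33 = 1.606 kJ/s.
1.606 > 0.6882, so adding gudgeon raises the average — include it.

Yes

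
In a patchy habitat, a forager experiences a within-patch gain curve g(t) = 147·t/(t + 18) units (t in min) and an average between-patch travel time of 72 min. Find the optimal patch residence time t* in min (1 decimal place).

Optimal t* satisfies g'(t*) = g(t*)/(T + t*).
g'(t) = 147·18/(t + 18)². Setting 147·18/(t+18)² = 147t/[(t+18)(72+t)] gives 18(72+t) = t(t+18), so t² = 18×72 = 1296.
t* = √1296 = 36 min.

36.0 min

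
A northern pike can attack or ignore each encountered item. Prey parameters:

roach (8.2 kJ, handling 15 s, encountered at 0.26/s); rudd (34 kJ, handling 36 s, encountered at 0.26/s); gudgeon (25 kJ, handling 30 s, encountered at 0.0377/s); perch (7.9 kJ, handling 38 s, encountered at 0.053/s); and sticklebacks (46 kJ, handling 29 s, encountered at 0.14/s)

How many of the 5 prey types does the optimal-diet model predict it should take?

Rank by E/h (kJ/s): sticklebacks 1.59, rudd 0.944, gudgeon 0.833, roach 0.547, perch 0.208. Include each in turn until the next type's E/h falls below the running intake rate.
Rate on top 1: 1.273. rudd: 0.944 < 1.273 → exclude; stop.
Optimal diet: sticklebacks — 1 of 5 types.

1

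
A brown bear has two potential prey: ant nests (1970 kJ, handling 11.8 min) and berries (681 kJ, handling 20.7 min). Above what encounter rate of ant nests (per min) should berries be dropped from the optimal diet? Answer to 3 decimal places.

At the threshold, the rate on ant nests alone equals the profitability of berries: λ·1970/(1 + λ·11.8) = 681/20.7 = 32.9.
Rearranging, λ(1970 − 32.9×11.8) = 32.9, so λ = 32.9/1582 = 0.0208 per min.

0.021 per min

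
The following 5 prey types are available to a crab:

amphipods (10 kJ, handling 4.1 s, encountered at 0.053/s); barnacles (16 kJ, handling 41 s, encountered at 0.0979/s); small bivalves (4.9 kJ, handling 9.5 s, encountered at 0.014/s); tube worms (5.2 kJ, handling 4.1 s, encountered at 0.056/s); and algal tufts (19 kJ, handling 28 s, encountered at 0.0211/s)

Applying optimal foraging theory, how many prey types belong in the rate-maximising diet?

3

E/h in descending order: amphipods 2.44, tube worms 1.27, algal tufts 0.679, small bivalves 0.516, barnacles 0.39 kJ/s. The optimal diet is the largest prefix of this list for which every included type satisfies E_i/h_i > R on the types above it.
Rate on top 1: 0.4354. tube worms: 1.27 > 0.4354 → include.
Rate on top 2: 0.5676. algal tufts: 0.679 > 0.5676 → include.
Rate on top 3: 0.5997. small bivalves: 0.516 < 0.5997 → exclude; stop.
Optimal diet: amphipods, tube worms, algal tufts — 3 of 5 types.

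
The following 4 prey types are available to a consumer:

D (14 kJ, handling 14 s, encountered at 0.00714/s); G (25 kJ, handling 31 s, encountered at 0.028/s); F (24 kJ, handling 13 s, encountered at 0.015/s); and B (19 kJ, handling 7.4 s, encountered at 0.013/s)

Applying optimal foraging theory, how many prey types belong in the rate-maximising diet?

Rank by E/h (kJ/s): B 2.57, F 1.85, D 1, G 0.806. Include each in turn until the next type's E/h falls below the running intake rate.
Rate on top 1: 0.2253. F: 1.85 > 0.2253 → include.
Rate on top 2: 0.4701. D: 1 > 0.4701 → include.
Rate on top 3: 0.5082. G: 0.806 > 0.5082 → include.
Optimal diet: B, F, D, G — 4 of 4 types.

4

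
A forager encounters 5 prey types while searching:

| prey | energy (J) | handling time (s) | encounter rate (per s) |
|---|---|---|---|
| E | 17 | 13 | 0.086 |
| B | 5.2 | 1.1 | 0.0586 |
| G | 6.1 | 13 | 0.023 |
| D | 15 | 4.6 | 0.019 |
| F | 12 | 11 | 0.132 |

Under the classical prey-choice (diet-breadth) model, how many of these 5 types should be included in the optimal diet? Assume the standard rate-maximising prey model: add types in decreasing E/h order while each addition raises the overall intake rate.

4

Rank by E/h (J/s): B 4.73, D 3.26, E 1.31, F 1.09, G 0.469. Include each in turn until the next type's E/h falls below the running intake rate.
Rate on top 1: 0.2863. D: 3.26 > 0.2863 → include.
Rate on top 2: 0.512. E: 1.31 > 0.512 → include.
Rate on top 3: 0.9039. F: 1.09 > 0.9039 → include.
Rate on top 4: 0.9769. G: 0.469 < 0.9769 → exclude; stop.
Optimal diet: B, D, E, F — 4 of 5 types.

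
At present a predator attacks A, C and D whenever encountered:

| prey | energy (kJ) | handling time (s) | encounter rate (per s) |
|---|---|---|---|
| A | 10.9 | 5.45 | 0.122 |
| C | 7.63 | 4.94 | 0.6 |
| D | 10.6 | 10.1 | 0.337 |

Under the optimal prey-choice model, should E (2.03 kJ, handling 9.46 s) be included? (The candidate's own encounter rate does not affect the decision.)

On A, C and D alone, R = ΣλE/(1+Σλh) = 9.48/8.033 = 1.18 kJ/s.
E: E/h = 2.03/9.46 = 0.2146 kJ/s.
0.2146 < 1.18, so adding E would lower the average — exclude it.

No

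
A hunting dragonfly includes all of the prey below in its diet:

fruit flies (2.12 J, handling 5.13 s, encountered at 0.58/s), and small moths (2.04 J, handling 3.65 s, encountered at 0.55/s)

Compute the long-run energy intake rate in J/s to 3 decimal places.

R = Σλ_iE_i / (1 + Σλ_ih_i)
Numerator: 0.58×2.12 + 0.55×2.04 = 2.352
Denominator: 1 + 0.58×5.13 + 0.55×3.65 = 5.983
R = 2.352/5.983 = 0.3931 J/s

0.393 J/s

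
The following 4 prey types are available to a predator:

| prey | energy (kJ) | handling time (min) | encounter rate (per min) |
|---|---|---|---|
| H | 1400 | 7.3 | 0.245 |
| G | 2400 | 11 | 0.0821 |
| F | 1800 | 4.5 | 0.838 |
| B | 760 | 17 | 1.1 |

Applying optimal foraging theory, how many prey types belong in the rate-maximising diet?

1

E/h in descending order: F 400, G 218, H 192, B 44.7 kJ/min. The optimal diet is the largest prefix of this list for which every included type satisfies E_i/h_i > R on the types above it.
Rate on top 1: 316.2. G: 218 < 316.2 → exclude; stop.
Optimal diet: F — 1 of 4 types.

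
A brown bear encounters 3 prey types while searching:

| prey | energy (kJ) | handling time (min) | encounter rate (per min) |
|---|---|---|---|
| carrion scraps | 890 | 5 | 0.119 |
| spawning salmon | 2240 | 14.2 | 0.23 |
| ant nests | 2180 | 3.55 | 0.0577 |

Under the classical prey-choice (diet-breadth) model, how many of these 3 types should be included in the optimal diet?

3

E/h in descending order: ant nests 614, carrion scraps 178, spawning salmon 158 kJ/min. The optimal diet is the largest prefix of this list for which every included type satisfies E_i/h_i > R on the types above it.
Rate on top 1: 104.4. carrion scraps: 178 > 104.4 → include.
Rate on top 2: 128.7. spawning salmon: 158 > 128.7 → include.
Optimal diet: ant nests, carrion scraps, spawning salmon — 3 of 3 types.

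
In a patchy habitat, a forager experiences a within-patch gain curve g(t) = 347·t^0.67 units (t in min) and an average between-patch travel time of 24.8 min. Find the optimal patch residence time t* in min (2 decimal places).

50.35 min

Optimal t* satisfies g'(t*) = g(t*)/(T + t*).
g'(t) = 0.67·347·t^-0.33. Setting 0.67·347·t^-0.33 = 347·t^0.67/(24.8+t) gives 0.67(24.8+t) = t, so 0.33·t = 0.67×24.8.
t* = 0.67×24.8/0.33 = 50.35 min.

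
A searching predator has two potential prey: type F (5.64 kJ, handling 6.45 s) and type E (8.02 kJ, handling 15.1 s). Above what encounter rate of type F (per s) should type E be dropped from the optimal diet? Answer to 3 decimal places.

0.240 per s

The zero-one rule: include type E iff E₂/h₂ > λE₁/(1+λh₁). Equality gives the switch point.
λE₁h₂ = E₂ + λE₂h₁ ⇒ λ = E₂/(E₁h₂ − E₂h₁) = 8.02/(85.16 − 51.73) = 0.2399 per s.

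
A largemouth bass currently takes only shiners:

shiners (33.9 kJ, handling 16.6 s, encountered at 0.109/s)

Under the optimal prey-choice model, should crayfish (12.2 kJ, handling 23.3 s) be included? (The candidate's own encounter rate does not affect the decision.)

On shiners alone, R = ΣλE/(1+Σλh) = 3.695/2.809 = 1.315 kJ/s.
Profitability of crayfish: 12.2/23.3 = 0.5236 kJ/s.
0.5236 < 1.315, so adding crayfish would lower the average — exclude it.

No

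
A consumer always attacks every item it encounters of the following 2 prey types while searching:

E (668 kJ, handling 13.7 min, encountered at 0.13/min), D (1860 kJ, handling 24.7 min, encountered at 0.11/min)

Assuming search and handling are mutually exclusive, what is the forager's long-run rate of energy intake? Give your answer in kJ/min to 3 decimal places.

53.008 kJ/min

R = (0.13×668 + 0.11×1860) / (1 + 0.13×13.7 + 0.11×24.7) = 291.4/5.498 = 53.01 kJ/min.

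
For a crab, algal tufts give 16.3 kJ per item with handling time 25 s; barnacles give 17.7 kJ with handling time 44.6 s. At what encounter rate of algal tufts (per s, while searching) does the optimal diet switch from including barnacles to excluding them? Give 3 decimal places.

0.062 per s

At the threshold, the rate on algal tufts alone equals the profitability of barnacles: λ·16.3/(1 + λ·25) = 17.7/44.6 = 0.3969.
Rearranging, λ(16.3 − 0.3969×25) = 0.3969, so λ = 0.3969/6.378 = 0.06222 per s.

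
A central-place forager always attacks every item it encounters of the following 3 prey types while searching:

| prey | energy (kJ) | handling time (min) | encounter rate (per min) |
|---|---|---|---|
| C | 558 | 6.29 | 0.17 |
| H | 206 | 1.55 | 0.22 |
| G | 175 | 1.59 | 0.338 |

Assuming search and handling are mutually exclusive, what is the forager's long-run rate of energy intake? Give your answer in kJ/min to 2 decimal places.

67.62 kJ/min

R = (0.17×558 + 0.22×206 + 0.338×175) / (1 + 0.17×6.29 + 0.22×1.55 + 0.338×1.59) = 199.3/2.948 = 67.62 kJ/min.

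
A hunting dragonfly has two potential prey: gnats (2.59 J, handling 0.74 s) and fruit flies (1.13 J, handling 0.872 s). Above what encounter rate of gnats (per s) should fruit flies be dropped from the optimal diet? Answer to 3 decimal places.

The zero-one rule: include fruit flies iff E₂/h₂ > λE₁/(1+λh₁). Equality gives the switch point.
λE₁h₂ = E₂ + λE₂h₁ ⇒ λ = E₂/(E₁h₂ − E₂h₁) = 1.13/(2.258 − 0.8362) = 0.7945 per s.

0.794 per s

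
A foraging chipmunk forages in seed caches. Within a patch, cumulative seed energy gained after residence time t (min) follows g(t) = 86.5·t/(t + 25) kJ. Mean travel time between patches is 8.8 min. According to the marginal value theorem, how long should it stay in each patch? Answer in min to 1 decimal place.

Maximise g(t)/(T+t): set derivative to zero → g'(t)(T+t) = g(t).
g'(t) = 86.5·25/(t + 25)². Setting 86.5·25/(t+25)² = 86.5t/[(t+25)(8.8+t)] gives 25(8.8+t) = t(t+25), so t² = 25×8.8 = 220.
t* = √220 = 14.83 min.

14.8 min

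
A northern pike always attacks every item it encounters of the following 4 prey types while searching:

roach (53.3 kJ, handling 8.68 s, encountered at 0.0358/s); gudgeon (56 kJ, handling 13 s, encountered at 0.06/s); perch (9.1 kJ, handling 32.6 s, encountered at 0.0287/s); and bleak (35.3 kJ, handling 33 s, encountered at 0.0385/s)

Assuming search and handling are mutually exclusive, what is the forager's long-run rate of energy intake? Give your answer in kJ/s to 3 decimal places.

1.603 kJ/s

R = Σλ_iE_i / (1 + Σλ_ih_i)
Numerator: 0.0358×53.3 + 0.06×56 + 0.0287×9.1 + 0.0385×35.3 = 6.888
Denominator: 1 + 0.0358×8.68 + 0.06×13 + 0.0287×32.6 + 0.0385×33 = 4.297
R = 6.888/4.297 = 1.603 kJ/s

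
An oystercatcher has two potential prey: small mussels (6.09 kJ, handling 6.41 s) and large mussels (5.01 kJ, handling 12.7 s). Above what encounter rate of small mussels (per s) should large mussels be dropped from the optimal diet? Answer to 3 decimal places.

Drop large mussels once their profitability E₂/h₂ falls below the rate achievable on small mussels alone: E₂/h₂ = λE₁/(1 + λh₁).
Solve for λ: λE₁h₂ = E₂(1 + λh₁) → λ(E₁h₂ − E₂h₁) = E₂ → λ = E₂/(E₁h₂ − E₂h₁).
λ = 5.01/(6.09×12.7 − 5.01×6.41) = 5.01/45.23 = 0.1108 per s.

0.111 per s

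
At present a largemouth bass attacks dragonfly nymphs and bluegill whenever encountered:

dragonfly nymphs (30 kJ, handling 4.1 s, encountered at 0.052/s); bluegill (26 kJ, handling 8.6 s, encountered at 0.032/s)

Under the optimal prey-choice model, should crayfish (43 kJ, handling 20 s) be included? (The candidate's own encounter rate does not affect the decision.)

Yes

On dragonfly nymphs and bluegill alone, R = ΣλE/(1+Σλh) = 2.392/1.488 = 1.607 kJ/s.
Profitability of crayfish: 43/20 = 2.15 kJ/s.
2.15 > 1.607, so adding crayfish raises the average — include it.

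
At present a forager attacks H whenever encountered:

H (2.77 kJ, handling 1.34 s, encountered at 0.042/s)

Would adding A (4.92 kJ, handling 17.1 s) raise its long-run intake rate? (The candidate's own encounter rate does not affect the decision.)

Yes

Current rate: (0.042×2.77)/(1 + 0.042×1.34) = 0.1101 kJ/s.
Profitability of A: 4.92/17.1 = 0.2877 kJ/s.
Since 0.2877 > R, including A increases the long-run rate.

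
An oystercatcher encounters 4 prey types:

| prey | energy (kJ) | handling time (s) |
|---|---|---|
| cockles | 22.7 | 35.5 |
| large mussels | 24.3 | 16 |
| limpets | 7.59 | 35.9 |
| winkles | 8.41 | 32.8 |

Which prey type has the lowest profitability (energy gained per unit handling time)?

In descending order of E/h:
large mussels: 24.3/16 = 1.52 kJ/s
cockles: 22.7/35.5 = 0.639 kJ/s
winkles: 8.41/32.8 = 0.256 kJ/s
limpets: 7.59/35.9 = 0.211 kJ/s

limpets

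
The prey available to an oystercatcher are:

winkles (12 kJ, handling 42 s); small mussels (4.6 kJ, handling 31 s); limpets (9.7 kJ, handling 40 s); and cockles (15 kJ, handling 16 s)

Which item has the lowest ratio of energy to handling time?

Profitability E/h (kJ/s): winkles = 12/42 = 0.286, small mussels = 4.6/31 = 0.148, limpets = 9.7/40 = 0.242, cockles = 15/16 = 0.938.
Ranked: cockles > winkles > limpets > small mussels.

small mussels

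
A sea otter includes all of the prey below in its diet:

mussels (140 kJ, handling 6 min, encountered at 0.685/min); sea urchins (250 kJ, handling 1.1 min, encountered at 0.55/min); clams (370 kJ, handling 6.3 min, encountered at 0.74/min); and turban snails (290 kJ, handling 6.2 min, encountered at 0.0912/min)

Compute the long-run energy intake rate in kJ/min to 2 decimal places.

48.77 kJ/min

Energy encountered per unit search time: 0.685×140 + 0.55×250 + 0.74×370 + 0.0912×290 = 533.6 kJ/min.
Handling time per unit search time: 0.685×6 + 0.55×1.1 + 0.74×6.3 + 0.0912×6.2 = 9.942.
Rate = 533.6/(1 + 9.942) = 48.77 kJ/min.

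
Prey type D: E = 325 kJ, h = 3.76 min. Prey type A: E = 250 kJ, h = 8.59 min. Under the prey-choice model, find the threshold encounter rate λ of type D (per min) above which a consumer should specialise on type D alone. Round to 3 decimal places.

Drop type A once their profitability E₂/h₂ falls below the rate achievable on type D alone: E₂/h₂ = λE₁/(1 + λh₁).
Solve for λ: λE₁h₂ = E₂(1 + λh₁) → λ(E₁h₂ − E₂h₁) = E₂ → λ = E₂/(E₁h₂ − E₂h₁).
λ = 250/(325×8.59 − 250×3.76) = 250/1852 = 0.135 per min.

0.135 per min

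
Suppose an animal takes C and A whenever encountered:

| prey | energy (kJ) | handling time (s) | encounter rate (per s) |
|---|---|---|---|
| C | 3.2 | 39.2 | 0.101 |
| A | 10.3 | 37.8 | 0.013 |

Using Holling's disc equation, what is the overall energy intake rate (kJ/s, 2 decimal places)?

R = (0.101×3.2 + 0.013×10.3) / (1 + 0.101×39.2 + 0.013×37.8) = 0.4571/5.451 = 0.08386 kJ/s.

0.08 kJ/s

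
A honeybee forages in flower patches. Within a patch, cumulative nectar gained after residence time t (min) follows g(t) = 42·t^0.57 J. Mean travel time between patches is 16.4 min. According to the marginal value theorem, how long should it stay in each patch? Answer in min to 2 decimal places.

Maximise g(t)/(T+t): set derivative to zero → g'(t)(T+t) = g(t).
g'(t) = 0.57·42·t^-0.43. Setting 0.57·42·t^-0.43 = 42·t^0.57/(16.4+t) gives 0.57(16.4+t) = t, so 0.43·t = 0.57×16.4.
t* = 0.57×16.4/0.43 = 21.74 min.

21.74 min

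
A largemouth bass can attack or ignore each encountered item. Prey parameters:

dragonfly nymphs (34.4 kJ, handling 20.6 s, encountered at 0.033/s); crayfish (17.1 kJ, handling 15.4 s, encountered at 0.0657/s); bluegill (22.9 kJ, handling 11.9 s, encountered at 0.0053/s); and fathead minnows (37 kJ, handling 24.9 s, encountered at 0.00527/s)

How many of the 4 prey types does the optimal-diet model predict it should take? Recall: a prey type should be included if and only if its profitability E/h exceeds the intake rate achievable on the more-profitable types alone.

Profitabilities (E/h, kJ/s): bluegill 1.92, dragonfly nymphs 1.67, fathead minnows 1.49, crayfish 1.11. Add prey in this order while the next type's profitability exceeds the intake rate on those already taken.
Rate on top 1: 0.1142. dragonfly nymphs: 1.67 > 0.1142 → include.
Rate on top 2: 0.721. fathead minnows: 1.49 > 0.721 → include.
Rate on top 3: 0.7745. crayfish: 1.11 > 0.7745 → include.
Optimal diet: bluegill, dragonfly nymphs, fathead minnows, crayfish — 4 of 4 types.

4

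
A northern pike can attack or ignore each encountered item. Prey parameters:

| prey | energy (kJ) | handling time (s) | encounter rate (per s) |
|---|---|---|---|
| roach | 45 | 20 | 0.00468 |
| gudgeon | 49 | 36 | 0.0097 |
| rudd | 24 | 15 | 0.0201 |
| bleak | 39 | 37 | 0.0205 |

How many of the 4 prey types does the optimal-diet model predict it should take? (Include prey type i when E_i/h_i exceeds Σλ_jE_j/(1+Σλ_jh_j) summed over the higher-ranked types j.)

4

Profitabilities (E/h, kJ/s): roach 2.25, rudd 1.6, gudgeon 1.36, bleak 1.05. Add prey in this order while the next type's profitability exceeds the intake rate on those already taken.
Rate on top 1: 0.1926. rudd: 1.6 > 0.1926 → include.
Rate on top 2: 0.4967. gudgeon: 1.36 > 0.4967 → include.
Rate on top 3: 0.6698. bleak: 1.05 > 0.6698 → include.
Optimal diet: roach, rudd, gudgeon, bleak — 4 of 4 types.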